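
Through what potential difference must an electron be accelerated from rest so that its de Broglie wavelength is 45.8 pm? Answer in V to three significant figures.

p = h/λ = 6.626 × 10⁻³⁴ / 4.580 × 10⁻¹¹ = 1.447 × 10⁻²³ kg·m/s.
KE = p²/(2m) = 1.149 × 10⁻¹⁶ J.
V = KE/e = 1.149 × 10⁻¹⁶ / (1.602 × 10⁻¹⁹) = 717 V.

V = 717 V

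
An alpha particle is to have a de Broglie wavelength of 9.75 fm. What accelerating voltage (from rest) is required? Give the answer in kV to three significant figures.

p = h/λ = 6.626 × 10⁻³⁴ / 9.750 × 10⁻¹⁵ = 6.796 × 10⁻²⁰ kg·m/s.
KE = p²/(2m) = 3.475 × 10⁻¹³ J.
V = KE/2e = 3.475 × 10⁻¹³ / (2 × 1.602 × 10⁻¹⁹) = 1080 kV.

V = 1080 kV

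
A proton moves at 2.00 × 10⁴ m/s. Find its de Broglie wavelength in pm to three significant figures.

p = mv = 1.673 × 10⁻²⁷ × 2.00 × 10⁴ = 3.346 × 10⁻²³ kg·m/s.
λ = h/p = 6.626 × 10⁻³⁴ / 3.346 × 10⁻²³ = 1.98 × 10⁻¹¹ m = 19.8 pm.

λ = 19.8 pm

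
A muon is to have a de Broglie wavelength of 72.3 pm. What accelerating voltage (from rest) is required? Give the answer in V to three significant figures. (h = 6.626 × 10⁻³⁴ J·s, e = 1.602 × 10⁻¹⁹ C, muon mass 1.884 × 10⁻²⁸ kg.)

V = 1.39 V

p = h/λ = 6.626 × 10⁻³⁴ / 7.230 × 10⁻¹¹ = 9.165 × 10⁻²⁴ kg·m/s.
KE = p²/(2m) = 2.229 × 10⁻¹⁹ J.
V = KE/e = 2.229 × 10⁻¹⁹ / (1.602 × 10⁻¹⁹) = 1.39 V.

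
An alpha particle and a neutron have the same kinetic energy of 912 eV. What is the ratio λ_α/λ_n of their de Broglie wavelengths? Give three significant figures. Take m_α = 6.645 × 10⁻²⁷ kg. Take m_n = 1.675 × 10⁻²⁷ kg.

λ_α/λ_n = 0.502

At fixed KE, p = √(2mKE) so λ = h/p ∝ 1/√m.
λ_α/λ_n = √(m_n/m_α) = √(1.675 × 10⁻²⁷/6.645 × 10⁻²⁷) = √(0.2521) = 0.502.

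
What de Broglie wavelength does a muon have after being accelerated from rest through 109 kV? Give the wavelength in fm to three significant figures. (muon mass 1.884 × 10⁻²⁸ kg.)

λ = 258 fm

KE = eV = 1.602 × 10⁻¹⁹ × 1.090 × 10⁵ = 1.746 × 10⁻¹⁴ J.
p = √(2mKE) = √(2 × 1.884 × 10⁻²⁸ × 1.746 × 10⁻¹⁴) = 2.565 × 10⁻²¹ kg·m/s.
λ = h/p = 6.626 × 10⁻³⁴ / 2.565 × 10⁻²¹ = 2.58 × 10⁻¹³ m = 258 fm.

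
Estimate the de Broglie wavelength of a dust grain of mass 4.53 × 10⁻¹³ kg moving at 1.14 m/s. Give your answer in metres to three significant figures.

λ = 1.28 × 10⁻²¹ m

p = mv = 4.53 × 10⁻¹³ × 1.14 = 5.164 × 10⁻¹³ kg·m/s.
λ = h/p = 6.626 × 10⁻³⁴ / 5.164 × 10⁻¹³ = 1.28 × 10⁻²¹ m.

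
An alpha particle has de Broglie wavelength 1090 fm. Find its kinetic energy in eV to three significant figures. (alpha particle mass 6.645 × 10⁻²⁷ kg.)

KE = 174 eV

p = h/λ = 6.626 × 10⁻³⁴ / 1.090 × 10⁻¹² = 6.079 × 10⁻²² kg·m/s.
KE = p²/(2m) = (6.079 × 10⁻²²)² / (2 × 6.645 × 10⁻²⁷) = 2.781 × 10⁻¹⁷ J = 174 eV.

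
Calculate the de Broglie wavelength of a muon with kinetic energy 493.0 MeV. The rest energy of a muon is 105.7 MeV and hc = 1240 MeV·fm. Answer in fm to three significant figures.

λ = 2.10 fm

Total energy E = KE + m₀c² = 493.0 + 105.7 = 598.7 MeV.
(pc)² = E² − (m₀c²)² = (598.7)² − (105.7)² = 3.473 × 10⁵ MeV², so pc = 589.3 MeV.
λ = hc/(pc) = 1240 MeV·fm / 589.3 MeV = 2.10 fm.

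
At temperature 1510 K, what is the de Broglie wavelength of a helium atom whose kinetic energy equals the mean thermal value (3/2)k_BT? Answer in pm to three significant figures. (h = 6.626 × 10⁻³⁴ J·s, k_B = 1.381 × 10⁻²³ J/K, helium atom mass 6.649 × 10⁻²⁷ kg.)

KE = (3/2)k_BT = 1.5 × 1.381 × 10⁻²³ × 1510 = 3.128 × 10⁻²⁰ J.
p = √(2mKE) = √(2 × 6.649 × 10⁻²⁷ × 3.128 × 10⁻²⁰) = 2.040 × 10⁻²³ kg·m/s.
λ = h/p = 3.25 × 10⁻¹¹ m = 32.5 pm.

λ = 32.5 pm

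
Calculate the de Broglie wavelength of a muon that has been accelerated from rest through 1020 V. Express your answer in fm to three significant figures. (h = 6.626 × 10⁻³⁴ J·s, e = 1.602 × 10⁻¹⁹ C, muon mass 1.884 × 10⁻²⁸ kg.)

λ = 2670 fm

KE = eV = 1.602 × 10⁻¹⁹ × 1020 = 1.634 × 10⁻¹⁶ J.
p = √(2mKE) = √(2 × 1.884 × 10⁻²⁸ × 1.634 × 10⁻¹⁶) = 2.481 × 10⁻²² kg·m/s.
λ = h/p = 6.626 × 10⁻³⁴ / 2.481 × 10⁻²² = 2.67 × 10⁻¹² m = 2670 fm.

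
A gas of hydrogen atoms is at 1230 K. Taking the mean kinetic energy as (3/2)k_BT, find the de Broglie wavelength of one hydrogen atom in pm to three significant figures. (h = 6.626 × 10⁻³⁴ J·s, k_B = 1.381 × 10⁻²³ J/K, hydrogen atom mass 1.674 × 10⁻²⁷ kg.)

λ = 71.7 pm

KE = (3/2)k_BT = 1.5 × 1.381 × 10⁻²³ × 1230 = 2.548 × 10⁻²⁰ J.
p = √(2mKE) = √(2 × 1.674 × 10⁻²⁷ × 2.548 × 10⁻²⁰) = 9.236 × 10⁻²⁴ kg·m/s.
λ = h/p = 7.17 × 10⁻¹¹ m = 71.7 pm.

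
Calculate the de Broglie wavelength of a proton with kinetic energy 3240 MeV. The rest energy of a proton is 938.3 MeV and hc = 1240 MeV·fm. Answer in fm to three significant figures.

λ = 0.305 fm

Total energy E = KE + m₀c² = 3240 + 938.3 = 4178.3 MeV.
(pc)² = E² − (m₀c²)² = (4178.3)² − (938.3)² = 1.658 × 10⁷ MeV², so pc = 4072 MeV.
λ = hc/(pc) = 1240 MeV·fm / 4072 MeV = 0.305 fm.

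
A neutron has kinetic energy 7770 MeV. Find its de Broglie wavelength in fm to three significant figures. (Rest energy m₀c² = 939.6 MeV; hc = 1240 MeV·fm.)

λ = 0.143 fm

Total energy E = KE + m₀c² = 7770 + 939.6 = 8709.6 MeV.
(pc)² = E² − (m₀c²)² = (8709.6)² − (939.6)² = 7.497 × 10⁷ MeV², so pc = 8659 MeV.
λ = hc/(pc) = 1240 MeV·fm / 8659 MeV = 0.143 fm.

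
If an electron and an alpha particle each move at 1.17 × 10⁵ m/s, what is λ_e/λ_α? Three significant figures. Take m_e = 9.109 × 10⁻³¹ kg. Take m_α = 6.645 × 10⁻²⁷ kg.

λ_e/λ_α = 7290

At fixed v, p = mv so λ = h/(mv) ∝ 1/m.
λ_e/λ_α = m_α/m_e = 6.645 × 10⁻²⁷/9.109 × 10⁻³¹ = 7290.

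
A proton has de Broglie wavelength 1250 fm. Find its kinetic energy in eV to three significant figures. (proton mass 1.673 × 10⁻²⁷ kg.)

KE = 524 eV

p = h/λ = 6.626 × 10⁻³⁴ / 1.250 × 10⁻¹² = 5.301 × 10⁻²² kg·m/s.
KE = p²/(2m) = (5.301 × 10⁻²²)² / (2 × 1.673 × 10⁻²⁷) = 8.398 × 10⁻¹⁷ J = 524 eV.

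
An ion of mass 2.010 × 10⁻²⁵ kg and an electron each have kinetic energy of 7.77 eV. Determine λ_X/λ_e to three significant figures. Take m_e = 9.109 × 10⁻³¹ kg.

At fixed KE, p = √(2mKE) so λ = h/p ∝ 1/√m.
λ_X/λ_e = √(m_e/m_X) = √(9.109 × 10⁻³¹/2.010 × 10⁻²⁵) = √(4.532 × 10⁻⁶) = 2.13 × 10⁻³.

λ_X/λ_e = 2.13 × 10⁻³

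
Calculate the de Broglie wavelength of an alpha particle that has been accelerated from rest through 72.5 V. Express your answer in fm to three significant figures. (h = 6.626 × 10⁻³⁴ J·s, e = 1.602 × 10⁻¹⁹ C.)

KE = 2eV = 2 × 1.602 × 10⁻¹⁹ × 72.50 = 2.323 × 10⁻¹⁷ J.
p = √(2mKE) = √(2 × 6.645 × 10⁻²⁷ × 2.323 × 10⁻¹⁷) = 5.556 × 10⁻²² kg·m/s.
λ = h/p = 6.626 × 10⁻³⁴ / 5.556 × 10⁻²² = 1.19 × 10⁻¹² m = 1190 fm.

λ = 1190 fm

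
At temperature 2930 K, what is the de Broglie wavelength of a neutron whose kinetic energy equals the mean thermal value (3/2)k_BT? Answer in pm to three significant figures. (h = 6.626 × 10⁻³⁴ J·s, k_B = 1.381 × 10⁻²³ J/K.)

λ = 46.5 pm

KE = (3/2)k_BT = 1.5 × 1.381 × 10⁻²³ × 2930 = 6.069 × 10⁻²⁰ J.
p = √(2mKE) = √(2 × 1.675 × 10⁻²⁷ × 6.069 × 10⁻²⁰) = 1.426 × 10⁻²³ kg·m/s.
λ = h/p = 4.65 × 10⁻¹¹ m = 46.5 pm.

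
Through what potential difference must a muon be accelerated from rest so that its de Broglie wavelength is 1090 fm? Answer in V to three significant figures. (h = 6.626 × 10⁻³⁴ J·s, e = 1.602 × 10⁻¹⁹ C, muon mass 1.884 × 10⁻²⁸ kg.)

V = 6120 V

p = h/λ = 6.626 × 10⁻³⁴ / 1.090 × 10⁻¹² = 6.079 × 10⁻²² kg·m/s.
KE = p²/(2m) = 9.807 × 10⁻¹⁶ J.
V = KE/e = 9.807 × 10⁻¹⁶ / (1.602 × 10⁻¹⁹) = 6120 V.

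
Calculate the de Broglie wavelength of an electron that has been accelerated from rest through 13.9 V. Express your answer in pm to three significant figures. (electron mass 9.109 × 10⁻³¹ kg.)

λ = 329 pm

KE = eV = 1.602 × 10⁻¹⁹ × 13.90 = 2.227 × 10⁻¹⁸ J.
p = √(2mKE) = √(2 × 9.109 × 10⁻³¹ × 2.227 × 10⁻¹⁸) = 2.014 × 10⁻²⁴ kg·m/s.
λ = h/p = 6.626 × 10⁻³⁴ / 2.014 × 10⁻²⁴ = 3.29 × 10⁻¹⁰ m = 329 pm.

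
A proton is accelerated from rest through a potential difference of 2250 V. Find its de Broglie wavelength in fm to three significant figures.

λ = 603 fm

KE = eV = 1.602 × 10⁻¹⁹ × 2250 = 3.605 × 10⁻¹⁶ J.
p = √(2mKE) = √(2 × 1.673 × 10⁻²⁷ × 3.605 × 10⁻¹⁶) = 1.098 × 10⁻²¹ kg·m/s.
λ = h/p = 6.626 × 10⁻³⁴ / 1.098 × 10⁻²¹ = 6.03 × 10⁻¹³ m = 603 fm.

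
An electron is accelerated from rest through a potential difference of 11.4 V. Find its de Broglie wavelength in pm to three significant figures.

KE = eV = 1.602 × 10⁻¹⁹ × 11.40 = 1.826 × 10⁻¹⁸ J.
p = √(2mKE) = √(2 × 9.109 × 10⁻³¹ × 1.826 × 10⁻¹⁸) = 1.824 × 10⁻²⁴ kg·m/s.
λ = h/p = 6.626 × 10⁻³⁴ / 1.824 × 10⁻²⁴ = 3.63 × 10⁻¹⁰ m = 363 pm.

λ = 363 pm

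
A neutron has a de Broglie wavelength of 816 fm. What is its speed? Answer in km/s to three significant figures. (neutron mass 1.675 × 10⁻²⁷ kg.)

v = 485 km/s

p = h/λ = 6.626 × 10⁻³⁴ / 8.160 × 10⁻¹³ = 8.120 × 10⁻²² kg·m/s.
v = p/m = 8.120 × 10⁻²² / 1.675 × 10⁻²⁷ = 4.85 × 10⁵ m/s = 485 km/s.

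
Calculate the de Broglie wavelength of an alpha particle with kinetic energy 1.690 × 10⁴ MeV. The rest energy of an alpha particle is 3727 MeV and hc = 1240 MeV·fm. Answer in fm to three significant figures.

λ = 0.0611 fm

Total energy E = KE + m₀c² = 1.690 × 10⁴ + 3727 = 20627 MeV.
(pc)² = E² − (m₀c²)² = (20627)² − (3727)² = 4.116 × 10⁸ MeV², so pc = 2.029 × 10⁴ MeV.
λ = hc/(pc) = 1240 MeV·fm / 2.029 × 10⁴ MeV = 0.0611 fm.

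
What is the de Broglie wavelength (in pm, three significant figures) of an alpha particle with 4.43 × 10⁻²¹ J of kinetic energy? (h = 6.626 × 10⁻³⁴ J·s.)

λ = 86.4 pm

p = √(2mKE) = √(2 × 6.645 × 10⁻²⁷ × 4.430 × 10⁻²¹) = 7.673 × 10⁻²⁴ kg·m/s.
λ = h/p = 6.626 × 10⁻³⁴ / 7.673 × 10⁻²⁴ = 8.64 × 10⁻¹¹ m = 86.4 pm.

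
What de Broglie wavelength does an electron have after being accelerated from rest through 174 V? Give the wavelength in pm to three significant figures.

λ = 93.0 pm

KE = eV = 1.602 × 10⁻¹⁹ × 174.0 = 2.787 × 10⁻¹⁷ J.
p = √(2mKE) = √(2 × 9.109 × 10⁻³¹ × 2.787 × 10⁻¹⁷) = 7.126 × 10⁻²⁴ kg·m/s.
λ = h/p = 6.626 × 10⁻³⁴ / 7.126 × 10⁻²⁴ = 9.30 × 10⁻¹¹ m = 93.0 pm.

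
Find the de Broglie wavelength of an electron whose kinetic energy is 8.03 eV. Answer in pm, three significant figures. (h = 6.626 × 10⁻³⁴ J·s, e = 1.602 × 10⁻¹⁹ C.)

KE = 8.03 eV = 1.286 × 10⁻¹⁸ J.
p = √(2mKE) = √(2 × 9.109 × 10⁻³¹ × 1.286 × 10⁻¹⁸) = 1.531 × 10⁻²⁴ kg·m/s.
λ = h/p = 6.626 × 10⁻³⁴ / 1.531 × 10⁻²⁴ = 4.33 × 10⁻¹⁰ m = 433 pm.

λ = 433 pm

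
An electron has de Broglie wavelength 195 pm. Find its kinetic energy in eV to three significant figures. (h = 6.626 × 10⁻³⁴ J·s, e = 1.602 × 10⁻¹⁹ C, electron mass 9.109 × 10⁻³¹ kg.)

KE = 39.6 eV

p = h/λ = 6.626 × 10⁻³⁴ / 1.950 × 10⁻¹⁰ = 3.398 × 10⁻²⁴ kg·m/s.
KE = p²/(2m) = (3.398 × 10⁻²⁴)² / (2 × 9.109 × 10⁻³¹) = 6.338 × 10⁻¹⁸ J = 39.6 eV.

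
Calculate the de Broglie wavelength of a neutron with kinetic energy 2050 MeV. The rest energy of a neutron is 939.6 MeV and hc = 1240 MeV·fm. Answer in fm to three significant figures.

λ = 0.437 fm

Total energy E = KE + m₀c² = 2050 + 939.6 = 2989.6 MeV.
(pc)² = E² − (m₀c²)² = (2989.6)² − (939.6)² = 8.055 × 10⁶ MeV², so pc = 2838 MeV.
λ = hc/(pc) = 1240 MeV·fm / 2838 MeV = 0.437 fm.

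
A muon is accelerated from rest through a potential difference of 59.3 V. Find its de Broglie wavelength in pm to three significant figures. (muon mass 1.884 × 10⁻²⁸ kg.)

KE = eV = 1.602 × 10⁻¹⁹ × 59.30 = 9.500 × 10⁻¹⁸ J.
p = √(2mKE) = √(2 × 1.884 × 10⁻²⁸ × 9.500 × 10⁻¹⁸) = 5.983 × 10⁻²³ kg·m/s.
λ = h/p = 6.626 × 10⁻³⁴ / 5.983 × 10⁻²³ = 1.11 × 10⁻¹¹ m = 11.1 pm.

λ = 11.1 pm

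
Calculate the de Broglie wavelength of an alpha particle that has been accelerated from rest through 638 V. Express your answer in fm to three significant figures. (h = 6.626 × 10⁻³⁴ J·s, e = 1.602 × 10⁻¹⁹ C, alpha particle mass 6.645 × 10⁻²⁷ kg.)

KE = 2eV = 2 × 1.602 × 10⁻¹⁹ × 638.0 = 2.044 × 10⁻¹⁶ J.
p = √(2mKE) = √(2 × 6.645 × 10⁻²⁷ × 2.044 × 10⁻¹⁶) = 1.648 × 10⁻²¹ kg·m/s.
λ = h/p = 6.626 × 10⁻³⁴ / 1.648 × 10⁻²¹ = 4.02 × 10⁻¹³ m = 402 fm.

λ = 402 fm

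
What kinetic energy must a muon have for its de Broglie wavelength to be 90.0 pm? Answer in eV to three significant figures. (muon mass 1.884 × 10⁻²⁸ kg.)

KE = 0.898 eV

p = h/λ = 6.626 × 10⁻³⁴ / 9.000 × 10⁻¹¹ = 7.362 × 10⁻²⁴ kg·m/s.
KE = p²/(2m) = (7.362 × 10⁻²⁴)² / (2 × 1.884 × 10⁻²⁸) = 1.438 × 10⁻¹⁹ J = 0.898 eV.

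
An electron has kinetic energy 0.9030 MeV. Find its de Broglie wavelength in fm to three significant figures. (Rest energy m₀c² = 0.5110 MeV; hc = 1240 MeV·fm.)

Total energy E = KE + m₀c² = 0.9030 + 0.5110 = 1.4140 MeV.
(pc)² = E² − (m₀c²)² = (1.4140)² − (0.5110)² = 1.738 MeV², so pc = 1.318 MeV.
λ = hc/(pc) = 1240 MeV·fm / 1.318 MeV = 941 fm.

λ = 941 fm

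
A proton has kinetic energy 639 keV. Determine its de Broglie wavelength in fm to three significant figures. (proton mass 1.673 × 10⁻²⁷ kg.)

KE = 639 keV = 1.024 × 10⁻¹³ J.
p = √(2mKE) = √(2 × 1.673 × 10⁻²⁷ × 1.024 × 10⁻¹³) = 1.851 × 10⁻²⁰ kg·m/s.
λ = h/p = 6.626 × 10⁻³⁴ / 1.851 × 10⁻²⁰ = 3.58 × 10⁻¹⁴ m = 35.8 fm.

λ = 35.8 fm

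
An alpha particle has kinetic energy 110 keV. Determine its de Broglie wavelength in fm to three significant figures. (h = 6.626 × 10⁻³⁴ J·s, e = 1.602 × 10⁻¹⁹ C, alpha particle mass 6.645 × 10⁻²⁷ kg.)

KE = 110 keV = 1.762 × 10⁻¹⁴ J.
p = √(2mKE) = √(2 × 6.645 × 10⁻²⁷ × 1.762 × 10⁻¹⁴) = 1.530 × 10⁻²⁰ kg·m/s.
λ = h/p = 6.626 × 10⁻³⁴ / 1.530 × 10⁻²⁰ = 4.33 × 10⁻¹⁴ m = 43.3 fm.

λ = 43.3 fm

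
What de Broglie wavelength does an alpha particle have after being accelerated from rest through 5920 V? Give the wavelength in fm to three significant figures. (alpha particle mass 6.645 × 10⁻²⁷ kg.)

λ = 132 fm

KE = 2eV = 2 × 1.602 × 10⁻¹⁹ × 5920 = 1.897 × 10⁻¹⁵ J.
p = √(2mKE) = √(2 × 6.645 × 10⁻²⁷ × 1.897 × 10⁻¹⁵) = 5.021 × 10⁻²¹ kg·m/s.
λ = h/p = 6.626 × 10⁻³⁴ / 5.021 × 10⁻²¹ = 1.32 × 10⁻¹³ m = 132 fm.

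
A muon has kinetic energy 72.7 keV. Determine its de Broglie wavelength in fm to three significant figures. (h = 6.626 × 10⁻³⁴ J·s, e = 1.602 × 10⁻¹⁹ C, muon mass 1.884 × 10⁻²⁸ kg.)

λ = 316 fm

KE = 72.7 keV = 1.165 × 10⁻¹⁴ J.
p = √(2mKE) = √(2 × 1.884 × 10⁻²⁸ × 1.165 × 10⁻¹⁴) = 2.095 × 10⁻²¹ kg·m/s.
λ = h/p = 6.626 × 10⁻³⁴ / 2.095 × 10⁻²¹ = 3.16 × 10⁻¹³ m = 316 fm.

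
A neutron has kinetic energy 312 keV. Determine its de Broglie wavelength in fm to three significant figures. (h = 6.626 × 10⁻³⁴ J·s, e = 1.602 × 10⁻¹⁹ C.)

λ = 51.2 fm

KE = 312 keV = 4.998 × 10⁻¹⁴ J.
p = √(2mKE) = √(2 × 1.675 × 10⁻²⁷ × 4.998 × 10⁻¹⁴) = 1.294 × 10⁻²⁰ kg·m/s.
λ = h/p = 6.626 × 10⁻³⁴ / 1.294 × 10⁻²⁰ = 5.12 × 10⁻¹⁴ m = 51.2 fm.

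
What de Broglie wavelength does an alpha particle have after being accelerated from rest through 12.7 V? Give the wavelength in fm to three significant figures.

λ = 2850 fm

KE = 2eV = 2 × 1.602 × 10⁻¹⁹ × 12.70 = 4.069 × 10⁻¹⁸ J.
p = √(2mKE) = √(2 × 6.645 × 10⁻²⁷ × 4.069 × 10⁻¹⁸) = 2.325 × 10⁻²² kg·m/s.
λ = h/p = 6.626 × 10⁻³⁴ / 2.325 × 10⁻²² = 2.85 × 10⁻¹² m = 2850 fm.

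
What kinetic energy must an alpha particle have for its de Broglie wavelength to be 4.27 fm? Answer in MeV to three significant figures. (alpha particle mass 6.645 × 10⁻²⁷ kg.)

p = h/λ = 6.626 × 10⁻³⁴ / 4.270 × 10⁻¹⁵ = 1.552 × 10⁻¹⁹ kg·m/s.
KE = p²/(2m) = (1.552 × 10⁻¹⁹)² / (2 × 6.645 × 10⁻²⁷) = 1.812 × 10⁻¹² J = 11.3 MeV.

KE = 11.3 MeV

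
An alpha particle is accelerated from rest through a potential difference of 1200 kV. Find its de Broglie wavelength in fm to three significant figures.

KE = 2eV = 2 × 1.602 × 10⁻¹⁹ × 1.200 × 10⁶ = 3.845 × 10⁻¹³ J.
p = √(2mKE) = √(2 × 6.645 × 10⁻²⁷ × 3.845 × 10⁻¹³) = 7.148 × 10⁻²⁰ kg·m/s.
λ = h/p = 6.626 × 10⁻³⁴ / 7.148 × 10⁻²⁰ = 9.27 × 10⁻¹⁵ m = 9.27 fm.

λ = 9.27 fm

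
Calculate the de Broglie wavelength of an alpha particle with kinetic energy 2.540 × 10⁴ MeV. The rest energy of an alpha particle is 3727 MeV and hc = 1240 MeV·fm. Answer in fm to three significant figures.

Total energy E = KE + m₀c² = 2.540 × 10⁴ + 3727 = 29127 MeV.
(pc)² = E² − (m₀c²)² = (29127)² − (3727)² = 8.345 × 10⁸ MeV², so pc = 2.889 × 10⁴ MeV.
λ = hc/(pc) = 1240 MeV·fm / 2.889 × 10⁴ MeV = 0.0429 fm.

λ = 0.0429 fm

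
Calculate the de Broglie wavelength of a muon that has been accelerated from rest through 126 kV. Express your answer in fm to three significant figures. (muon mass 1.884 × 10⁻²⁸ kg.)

KE = eV = 1.602 × 10⁻¹⁹ × 1.260 × 10⁵ = 2.019 × 10⁻¹⁴ J.
p = √(2mKE) = √(2 × 1.884 × 10⁻²⁸ × 2.019 × 10⁻¹⁴) = 2.758 × 10⁻²¹ kg·m/s.
λ = h/p = 6.626 × 10⁻³⁴ / 2.758 × 10⁻²¹ = 2.40 × 10⁻¹³ m = 240 fm.

λ = 240 fm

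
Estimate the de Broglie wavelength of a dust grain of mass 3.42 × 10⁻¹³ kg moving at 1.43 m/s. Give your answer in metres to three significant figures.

p = mv = 3.42 × 10⁻¹³ × 1.43 = 4.891 × 10⁻¹³ kg·m/s.
λ = h/p = 6.626 × 10⁻³⁴ / 4.891 × 10⁻¹³ = 1.35 × 10⁻²¹ m.

λ = 1.35 × 10⁻²¹ m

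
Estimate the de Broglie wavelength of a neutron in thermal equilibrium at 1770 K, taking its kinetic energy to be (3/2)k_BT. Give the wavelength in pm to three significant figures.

λ = 59.8 pm

KE = (3/2)k_BT = 1.5 × 1.381 × 10⁻²³ × 1770 = 3.667 × 10⁻²⁰ J.
p = √(2mKE) = √(2 × 1.675 × 10⁻²⁷ × 3.667 × 10⁻²⁰) = 1.108 × 10⁻²³ kg·m/s.
λ = h/p = 5.98 × 10⁻¹¹ m = 59.8 pm.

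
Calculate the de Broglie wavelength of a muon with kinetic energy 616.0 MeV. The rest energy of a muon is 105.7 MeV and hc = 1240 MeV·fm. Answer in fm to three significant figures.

Total energy E = KE + m₀c² = 616.0 + 105.7 = 721.7 MeV.
(pc)² = E² − (m₀c²)² = (721.7)² − (105.7)² = 5.097 × 10⁵ MeV², so pc = 713.9 MeV.
λ = hc/(pc) = 1240 MeV·fm / 713.9 MeV = 1.74 fm.

λ = 1.74 fm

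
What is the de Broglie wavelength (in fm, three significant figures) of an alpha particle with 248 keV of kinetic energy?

KE = 248 keV = 3.973 × 10⁻¹⁴ J.
p = √(2mKE) = √(2 × 6.645 × 10⁻²⁷ × 3.973 × 10⁻¹⁴) = 2.298 × 10⁻²⁰ kg·m/s.
λ = h/p = 6.626 × 10⁻³⁴ / 2.298 × 10⁻²⁰ = 2.88 × 10⁻¹⁴ m = 28.8 fm.

λ = 28.8 fm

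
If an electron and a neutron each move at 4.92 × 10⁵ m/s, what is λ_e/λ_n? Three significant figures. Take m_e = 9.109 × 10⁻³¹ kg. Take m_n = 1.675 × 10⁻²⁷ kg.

λ_e/λ_n = 1840

At fixed v, p = mv so λ = h/(mv) ∝ 1/m.
λ_e/λ_n = m_n/m_e = 1.675 × 10⁻²⁷/9.109 × 10⁻³¹ = 1840.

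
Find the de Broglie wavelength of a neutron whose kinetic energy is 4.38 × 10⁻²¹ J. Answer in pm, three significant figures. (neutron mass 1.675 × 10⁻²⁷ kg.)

p = √(2mKE) = √(2 × 1.675 × 10⁻²⁷ × 4.380 × 10⁻²¹) = 3.831 × 10⁻²⁴ kg·m/s.
λ = h/p = 6.626 × 10⁻³⁴ / 3.831 × 10⁻²⁴ = 1.73 × 10⁻¹⁰ m = 173 pm.

λ = 173 pm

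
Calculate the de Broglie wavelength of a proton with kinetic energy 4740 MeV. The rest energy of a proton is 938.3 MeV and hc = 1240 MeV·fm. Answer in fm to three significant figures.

Total energy E = KE + m₀c² = 4740 + 938.3 = 5678.3 MeV.
(pc)² = E² − (m₀c²)² = (5678.3)² − (938.3)² = 3.136 × 10⁷ MeV², so pc = 5600 MeV.
λ = hc/(pc) = 1240 MeV·fm / 5600 MeV = 0.221 fm.

λ = 0.221 fm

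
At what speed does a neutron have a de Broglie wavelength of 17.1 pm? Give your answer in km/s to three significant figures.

v = 23.1 km/s

p = h/λ = 6.626 × 10⁻³⁴ / 1.710 × 10⁻¹¹ = 3.875 × 10⁻²³ kg·m/s.
v = p/m = 3.875 × 10⁻²³ / 1.675 × 10⁻²⁷ = 2.31 × 10⁴ m/s = 23.1 km/s.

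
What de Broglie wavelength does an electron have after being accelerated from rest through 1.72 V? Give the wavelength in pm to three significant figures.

KE = eV = 1.602 × 10⁻¹⁹ × 1.720 = 2.755 × 10⁻¹⁹ J.
p = √(2mKE) = √(2 × 9.109 × 10⁻³¹ × 2.755 × 10⁻¹⁹) = 7.085 × 10⁻²⁵ kg·m/s.
λ = h/p = 6.626 × 10⁻³⁴ / 7.085 × 10⁻²⁵ = 9.35 × 10⁻¹⁰ m = 935 pm.

λ = 935 pm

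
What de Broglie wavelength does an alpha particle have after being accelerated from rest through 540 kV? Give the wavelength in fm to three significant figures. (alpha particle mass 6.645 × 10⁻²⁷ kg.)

λ = 13.8 fm

KE = 2eV = 2 × 1.602 × 10⁻¹⁹ × 5.400 × 10⁵ = 1.730 × 10⁻¹³ J.
p = √(2mKE) = √(2 × 6.645 × 10⁻²⁷ × 1.730 × 10⁻¹³) = 4.795 × 10⁻²⁰ kg·m/s.
λ = h/p = 6.626 × 10⁻³⁴ / 4.795 × 10⁻²⁰ = 1.38 × 10⁻¹⁴ m = 13.8 fm.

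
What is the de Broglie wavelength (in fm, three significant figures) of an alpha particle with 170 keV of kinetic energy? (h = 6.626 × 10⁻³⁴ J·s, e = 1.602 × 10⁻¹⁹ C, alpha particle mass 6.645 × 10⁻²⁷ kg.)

λ = 34.8 fm

KE = 170 keV = 2.723 × 10⁻¹⁴ J.
p = √(2mKE) = √(2 × 6.645 × 10⁻²⁷ × 2.723 × 10⁻¹⁴) = 1.902 × 10⁻²⁰ kg·m/s.
λ = h/p = 6.626 × 10⁻³⁴ / 1.902 × 10⁻²⁰ = 3.48 × 10⁻¹⁴ m = 34.8 fm.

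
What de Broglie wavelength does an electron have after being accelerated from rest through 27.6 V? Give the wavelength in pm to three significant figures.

λ = 233 pm

KE = eV = 1.602 × 10⁻¹⁹ × 27.60 = 4.422 × 10⁻¹⁸ J.
p = √(2mKE) = √(2 × 9.109 × 10⁻³¹ × 4.422 × 10⁻¹⁸) = 2.838 × 10⁻²⁴ kg·m/s.
λ = h/p = 6.626 × 10⁻³⁴ / 2.838 × 10⁻²⁴ = 2.33 × 10⁻¹⁰ m = 233 pm.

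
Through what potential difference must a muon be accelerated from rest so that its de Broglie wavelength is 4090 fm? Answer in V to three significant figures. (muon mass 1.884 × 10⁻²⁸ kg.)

V = 435 V

p = h/λ = 6.626 × 10⁻³⁴ / 4.090 × 10⁻¹² = 1.620 × 10⁻²² kg·m/s.
KE = p²/(2m) = 6.965 × 10⁻¹⁷ J.
V = KE/e = 6.965 × 10⁻¹⁷ / (1.602 × 10⁻¹⁹) = 435 V.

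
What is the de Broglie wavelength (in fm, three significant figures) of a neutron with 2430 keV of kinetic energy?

λ = 18.3 fm

KE = 2430 keV = 3.893 × 10⁻¹³ J.
p = √(2mKE) = √(2 × 1.675 × 10⁻²⁷ × 3.893 × 10⁻¹³) = 3.611 × 10⁻²⁰ kg·m/s.
λ = h/p = 6.626 × 10⁻³⁴ / 3.611 × 10⁻²⁰ = 1.83 × 10⁻¹⁴ m = 18.3 fm.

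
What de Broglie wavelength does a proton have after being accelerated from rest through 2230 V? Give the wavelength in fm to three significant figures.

λ = 606 fm

KE = eV = 1.602 × 10⁻¹⁹ × 2230 = 3.572 × 10⁻¹⁶ J.
p = √(2mKE) = √(2 × 1.673 × 10⁻²⁷ × 3.572 × 10⁻¹⁶) = 1.093 × 10⁻²¹ kg·m/s.
λ = h/p = 6.626 × 10⁻³⁴ / 1.093 × 10⁻²¹ = 6.06 × 10⁻¹³ m = 606 fm.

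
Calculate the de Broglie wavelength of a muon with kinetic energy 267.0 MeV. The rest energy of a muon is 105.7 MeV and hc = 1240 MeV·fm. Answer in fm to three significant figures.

Total energy E = KE + m₀c² = 267.0 + 105.7 = 372.7 MeV.
(pc)² = E² − (m₀c²)² = (372.7)² − (105.7)² = 1.277 × 10⁵ MeV², so pc = 357.4 MeV.
λ = hc/(pc) = 1240 MeV·fm / 357.4 MeV = 3.47 fm.

λ = 3.47 fm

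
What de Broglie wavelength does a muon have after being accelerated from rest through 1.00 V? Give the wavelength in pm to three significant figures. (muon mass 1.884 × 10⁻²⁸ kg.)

KE = eV = 1.602 × 10⁻¹⁹ × 1.000 = 1.602 × 10⁻¹⁹ J.
p = √(2mKE) = √(2 × 1.884 × 10⁻²⁸ × 1.602 × 10⁻¹⁹) = 7.769 × 10⁻²⁴ kg·m/s.
λ = h/p = 6.626 × 10⁻³⁴ / 7.769 × 10⁻²⁴ = 8.53 × 10⁻¹¹ m = 85.3 pm.

λ = 85.3 pm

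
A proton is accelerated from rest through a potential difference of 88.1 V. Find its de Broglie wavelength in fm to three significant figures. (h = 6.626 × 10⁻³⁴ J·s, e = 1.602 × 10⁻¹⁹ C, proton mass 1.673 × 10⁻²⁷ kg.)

λ = 3050 fm

KE = eV = 1.602 × 10⁻¹⁹ × 88.10 = 1.411 × 10⁻¹⁷ J.
p = √(2mKE) = √(2 × 1.673 × 10⁻²⁷ × 1.411 × 10⁻¹⁷) = 2.173 × 10⁻²² kg·m/s.
λ = h/p = 6.626 × 10⁻³⁴ / 2.173 × 10⁻²² = 3.05 × 10⁻¹² m = 3050 fm.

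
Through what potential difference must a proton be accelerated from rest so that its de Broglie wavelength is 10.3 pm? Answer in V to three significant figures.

p = h/λ = 6.626 × 10⁻³⁴ / 1.030 × 10⁻¹¹ = 6.433 × 10⁻²³ kg·m/s.
KE = p²/(2m) = 1.237 × 10⁻¹⁸ J.
V = KE/e = 1.237 × 10⁻¹⁸ / (1.602 × 10⁻¹⁹) = 7.72 V.

V = 7.72 V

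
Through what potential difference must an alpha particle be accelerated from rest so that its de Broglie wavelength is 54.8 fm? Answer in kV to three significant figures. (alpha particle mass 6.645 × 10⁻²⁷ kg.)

V = 34.3 kV

p = h/λ = 6.626 × 10⁻³⁴ / 5.480 × 10⁻¹⁴ = 1.209 × 10⁻²⁰ kg·m/s.
KE = p²/(2m) = 1.100 × 10⁻¹⁴ J.
V = KE/2e = 1.100 × 10⁻¹⁴ / (2 × 1.602 × 10⁻¹⁹) = 34.3 kV.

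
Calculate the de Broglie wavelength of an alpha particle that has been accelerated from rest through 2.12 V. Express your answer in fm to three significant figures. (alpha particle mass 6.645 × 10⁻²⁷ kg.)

λ = 6970 fm

KE = 2eV = 2 × 1.602 × 10⁻¹⁹ × 2.120 = 6.792 × 10⁻¹⁹ J.
p = √(2mKE) = √(2 × 6.645 × 10⁻²⁷ × 6.792 × 10⁻¹⁹) = 9.501 × 10⁻²³ kg·m/s.
λ = h/p = 6.626 × 10⁻³⁴ / 9.501 × 10⁻²³ = 6.97 × 10⁻¹² m = 6970 fm.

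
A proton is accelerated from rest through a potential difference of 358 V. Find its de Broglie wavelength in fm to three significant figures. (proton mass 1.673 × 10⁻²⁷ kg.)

λ = 1510 fm

KE = eV = 1.602 × 10⁻¹⁹ × 358.0 = 5.735 × 10⁻¹⁷ J.
p = √(2mKE) = √(2 × 1.673 × 10⁻²⁷ × 5.735 × 10⁻¹⁷) = 4.381 × 10⁻²² kg·m/s.
λ = h/p = 6.626 × 10⁻³⁴ / 4.381 × 10⁻²² = 1.51 × 10⁻¹² m = 1510 fm.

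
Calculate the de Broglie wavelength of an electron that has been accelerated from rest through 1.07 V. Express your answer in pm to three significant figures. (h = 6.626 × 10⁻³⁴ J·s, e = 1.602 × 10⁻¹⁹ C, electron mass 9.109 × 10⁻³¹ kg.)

λ = 1190 pm

KE = eV = 1.602 × 10⁻¹⁹ × 1.070 = 1.714 × 10⁻¹⁹ J.
p = √(2mKE) = √(2 × 9.109 × 10⁻³¹ × 1.714 × 10⁻¹⁹) = 5.588 × 10⁻²⁵ kg·m/s.
λ = h/p = 6.626 × 10⁻³⁴ / 5.588 × 10⁻²⁵ = 1.19 × 10⁻⁹ m = 1190 pm.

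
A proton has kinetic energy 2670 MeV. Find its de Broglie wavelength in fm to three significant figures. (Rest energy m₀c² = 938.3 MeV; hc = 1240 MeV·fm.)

λ = 0.356 fm

Total energy E = KE + m₀c² = 2670 + 938.3 = 3608.3 MeV.
(pc)² = E² − (m₀c²)² = (3608.3)² − (938.3)² = 1.214 × 10⁷ MeV², so pc = 3484 MeV.
λ = hc/(pc) = 1240 MeV·fm / 3484 MeV = 0.356 fm.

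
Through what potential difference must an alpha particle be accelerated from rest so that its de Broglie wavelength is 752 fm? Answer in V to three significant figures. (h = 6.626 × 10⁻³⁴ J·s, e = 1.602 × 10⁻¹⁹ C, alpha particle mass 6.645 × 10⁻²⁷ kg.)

p = h/λ = 6.626 × 10⁻³⁴ / 7.520 × 10⁻¹³ = 8.811 × 10⁻²² kg·m/s.
KE = p²/(2m) = 5.842 × 10⁻¹⁷ J.
V = KE/2e = 5.842 × 10⁻¹⁷ / (2 × 1.602 × 10⁻¹⁹) = 182 V.

V = 182 V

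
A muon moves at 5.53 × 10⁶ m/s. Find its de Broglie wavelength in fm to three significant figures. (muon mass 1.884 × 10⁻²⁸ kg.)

λ = 636 fm

p = mv = 1.884 × 10⁻²⁸ × 5.53 × 10⁶ = 1.042 × 10⁻²¹ kg·m/s.
λ = h/p = 6.626 × 10⁻³⁴ / 1.042 × 10⁻²¹ = 6.36 × 10⁻¹³ m = 636 fm.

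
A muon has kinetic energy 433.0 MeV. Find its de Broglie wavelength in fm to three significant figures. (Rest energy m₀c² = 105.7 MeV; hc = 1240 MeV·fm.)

Total energy E = KE + m₀c² = 433.0 + 105.7 = 538.7 MeV.
(pc)² = E² − (m₀c²)² = (538.7)² − (105.7)² = 2.790 × 10⁵ MeV², so pc = 528.2 MeV.
λ = hc/(pc) = 1240 MeV·fm / 528.2 MeV = 2.35 fm.

λ = 2.35 fm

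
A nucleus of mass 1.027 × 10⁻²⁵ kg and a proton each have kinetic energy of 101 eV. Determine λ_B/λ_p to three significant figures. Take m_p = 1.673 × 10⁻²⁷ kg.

λ_B/λ_p = 0.128

At fixed KE, p = √(2mKE) so λ = h/p ∝ 1/√m.
λ_B/λ_p = √(m_p/m_B) = √(1.673 × 10⁻²⁷/1.027 × 10⁻²⁵) = √(0.01629) = 0.128.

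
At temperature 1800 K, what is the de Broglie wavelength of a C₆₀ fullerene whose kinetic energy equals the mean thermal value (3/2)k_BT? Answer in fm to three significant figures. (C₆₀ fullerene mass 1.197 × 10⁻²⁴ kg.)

KE = (3/2)k_BT = 1.5 × 1.381 × 10⁻²³ × 1800 = 3.729 × 10⁻²⁰ J.
p = √(2mKE) = √(2 × 1.197 × 10⁻²⁴ × 3.729 × 10⁻²⁰) = 2.988 × 10⁻²² kg·m/s.
λ = h/p = 2.22 × 10⁻¹² m = 2220 fm.

λ = 2220 fm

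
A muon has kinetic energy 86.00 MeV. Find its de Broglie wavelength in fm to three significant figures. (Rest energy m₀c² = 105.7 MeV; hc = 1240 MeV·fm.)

Total energy E = KE + m₀c² = 86.00 + 105.7 = 191.70 MeV.
(pc)² = E² − (m₀c²)² = (191.70)² − (105.7)² = 2.558 × 10⁴ MeV², so pc = 159.9 MeV.
λ = hc/(pc) = 1240 MeV·fm / 159.9 MeV = 7.75 fm.

λ = 7.75 fm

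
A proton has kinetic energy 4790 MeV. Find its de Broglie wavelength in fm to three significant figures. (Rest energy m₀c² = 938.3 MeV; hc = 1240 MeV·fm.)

λ = 0.219 fm

Total energy E = KE + m₀c² = 4790 + 938.3 = 5728.3 MeV.
(pc)² = E² − (m₀c²)² = (5728.3)² − (938.3)² = 3.193 × 10⁷ MeV², so pc = 5651 MeV.
λ = hc/(pc) = 1240 MeV·fm / 5651 MeV = 0.219 fm.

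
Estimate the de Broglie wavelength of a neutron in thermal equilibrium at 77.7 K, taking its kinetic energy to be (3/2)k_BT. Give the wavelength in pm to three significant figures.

KE = (3/2)k_BT = 1.5 × 1.381 × 10⁻²³ × 77.7 = 1.610 × 10⁻²¹ J.
p = √(2mKE) = √(2 × 1.675 × 10⁻²⁷ × 1.610 × 10⁻²¹) = 2.322 × 10⁻²⁴ kg·m/s.
λ = h/p = 2.85 × 10⁻¹⁰ m = 285 pm.

λ = 285 pm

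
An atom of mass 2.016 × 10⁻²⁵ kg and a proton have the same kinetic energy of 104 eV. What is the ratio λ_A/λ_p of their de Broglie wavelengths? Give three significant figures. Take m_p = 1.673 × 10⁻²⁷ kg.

At fixed KE, p = √(2mKE) so λ = h/p ∝ 1/√m.
λ_A/λ_p = √(m_p/m_A) = √(1.673 × 10⁻²⁷/2.016 × 10⁻²⁵) = √(8.299 × 10⁻³) = 0.0911.

λ_A/λ_p = 0.0911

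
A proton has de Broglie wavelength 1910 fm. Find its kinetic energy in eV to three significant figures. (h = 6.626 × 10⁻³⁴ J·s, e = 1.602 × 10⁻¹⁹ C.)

p = h/λ = 6.626 × 10⁻³⁴ / 1.910 × 10⁻¹² = 3.469 × 10⁻²² kg·m/s.
KE = p²/(2m) = (3.469 × 10⁻²²)² / (2 × 1.673 × 10⁻²⁷) = 3.597 × 10⁻¹⁷ J = 225 eV.

KE = 225 eV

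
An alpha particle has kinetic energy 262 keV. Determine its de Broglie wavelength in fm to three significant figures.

λ = 28.1 fm

KE = 262 keV = 4.197 × 10⁻¹⁴ J.
p = √(2mKE) = √(2 × 6.645 × 10⁻²⁷ × 4.197 × 10⁻¹⁴) = 2.362 × 10⁻²⁰ kg·m/s.
λ = h/p = 6.626 × 10⁻³⁴ / 2.362 × 10⁻²⁰ = 2.81 × 10⁻¹⁴ m = 28.1 fm.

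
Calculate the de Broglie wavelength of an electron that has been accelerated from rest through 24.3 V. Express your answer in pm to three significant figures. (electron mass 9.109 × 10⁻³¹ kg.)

KE = eV = 1.602 × 10⁻¹⁹ × 24.30 = 3.893 × 10⁻¹⁸ J.
p = √(2mKE) = √(2 × 9.109 × 10⁻³¹ × 3.893 × 10⁻¹⁸) = 2.663 × 10⁻²⁴ kg·m/s.
λ = h/p = 6.626 × 10⁻³⁴ / 2.663 × 10⁻²⁴ = 2.49 × 10⁻¹⁰ m = 249 pm.

λ = 249 pm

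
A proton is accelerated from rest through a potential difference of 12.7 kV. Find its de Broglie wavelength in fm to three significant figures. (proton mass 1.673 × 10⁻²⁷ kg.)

KE = eV = 1.602 × 10⁻¹⁹ × 1.270 × 10⁴ = 2.035 × 10⁻¹⁵ J.
p = √(2mKE) = √(2 × 1.673 × 10⁻²⁷ × 2.035 × 10⁻¹⁵) = 2.609 × 10⁻²¹ kg·m/s.
λ = h/p = 6.626 × 10⁻³⁴ / 2.609 × 10⁻²¹ = 2.54 × 10⁻¹³ m = 254 fm.

λ = 254 fm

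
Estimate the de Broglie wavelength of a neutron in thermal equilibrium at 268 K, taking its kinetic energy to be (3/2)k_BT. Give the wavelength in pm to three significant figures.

KE = (3/2)k_BT = 1.5 × 1.381 × 10⁻²³ × 268 = 5.552 × 10⁻²¹ J.
p = √(2mKE) = √(2 × 1.675 × 10⁻²⁷ × 5.552 × 10⁻²¹) = 4.313 × 10⁻²⁴ kg·m/s.
λ = h/p = 1.54 × 10⁻¹⁰ m = 154 pm.

λ = 154 pm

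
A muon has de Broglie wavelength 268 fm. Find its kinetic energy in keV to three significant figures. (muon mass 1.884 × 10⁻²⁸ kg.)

p = h/λ = 6.626 × 10⁻³⁴ / 2.680 × 10⁻¹³ = 2.472 × 10⁻²¹ kg·m/s.
KE = p²/(2m) = (2.472 × 10⁻²¹)² / (2 × 1.884 × 10⁻²⁸) = 1.622 × 10⁻¹⁴ J = 101 keV.

KE = 101 keV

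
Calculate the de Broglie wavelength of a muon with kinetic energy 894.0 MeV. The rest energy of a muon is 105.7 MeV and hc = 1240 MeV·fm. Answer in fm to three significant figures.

λ = 1.25 fm

Total energy E = KE + m₀c² = 894.0 + 105.7 = 999.7 MeV.
(pc)² = E² − (m₀c²)² = (999.7)² − (105.7)² = 9.882 × 10⁵ MeV², so pc = 994.1 MeV.
λ = hc/(pc) = 1240 MeV·fm / 994.1 MeV = 1.25 fm.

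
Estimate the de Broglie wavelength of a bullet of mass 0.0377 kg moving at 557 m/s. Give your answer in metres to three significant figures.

λ = 3.16 × 10⁻³⁵ m

p = mv = 0.0377 × 557 = 2.100 × 10¹ kg·m/s.
λ = h/p = 6.626 × 10⁻³⁴ / 2.100 × 10¹ = 3.16 × 10⁻³⁵ m.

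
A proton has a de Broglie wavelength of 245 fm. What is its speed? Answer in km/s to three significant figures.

p = h/λ = 6.626 × 10⁻³⁴ / 2.450 × 10⁻¹³ = 2.704 × 10⁻²¹ kg·m/s.
v = p/m = 2.704 × 10⁻²¹ / 1.673 × 10⁻²⁷ = 1.62 × 10⁶ m/s = 1620 km/s.

v = 1620 km/s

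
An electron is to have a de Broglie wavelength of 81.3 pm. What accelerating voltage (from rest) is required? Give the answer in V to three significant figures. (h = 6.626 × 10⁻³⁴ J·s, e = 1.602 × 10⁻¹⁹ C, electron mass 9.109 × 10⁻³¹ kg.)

p = h/λ = 6.626 × 10⁻³⁴ / 8.130 × 10⁻¹¹ = 8.150 × 10⁻²⁴ kg·m/s.
KE = p²/(2m) = 3.646 × 10⁻¹⁷ J.
V = KE/e = 3.646 × 10⁻¹⁷ / (1.602 × 10⁻¹⁹) = 228 V.

V = 228 V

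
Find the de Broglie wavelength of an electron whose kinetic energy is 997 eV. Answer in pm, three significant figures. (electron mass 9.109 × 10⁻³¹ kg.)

KE = 997 eV = 1.597 × 10⁻¹⁶ J.
p = √(2mKE) = √(2 × 9.109 × 10⁻³¹ × 1.597 × 10⁻¹⁶) = 1.706 × 10⁻²³ kg·m/s.
λ = h/p = 6.626 × 10⁻³⁴ / 1.706 × 10⁻²³ = 3.88 × 10⁻¹¹ m = 38.8 pm.

λ = 38.8 pm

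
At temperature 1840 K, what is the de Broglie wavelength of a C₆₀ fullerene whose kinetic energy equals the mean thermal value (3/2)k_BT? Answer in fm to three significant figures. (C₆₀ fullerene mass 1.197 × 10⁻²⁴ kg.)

KE = (3/2)k_BT = 1.5 × 1.381 × 10⁻²³ × 1840 = 3.812 × 10⁻²⁰ J.
p = √(2mKE) = √(2 × 1.197 × 10⁻²⁴ × 3.812 × 10⁻²⁰) = 3.021 × 10⁻²² kg·m/s.
λ = h/p = 2.19 × 10⁻¹² m = 2190 fm.

λ = 2190 fm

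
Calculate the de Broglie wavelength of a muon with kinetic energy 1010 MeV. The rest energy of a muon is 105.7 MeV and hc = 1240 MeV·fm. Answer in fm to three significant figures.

Total energy E = KE + m₀c² = 1010 + 105.7 = 1115.7 MeV.
(pc)² = E² − (m₀c²)² = (1115.7)² − (105.7)² = 1.234 × 10⁶ MeV², so pc = 1111 MeV.
λ = hc/(pc) = 1240 MeV·fm / 1111 MeV = 1.12 fm.

λ = 1.12 fm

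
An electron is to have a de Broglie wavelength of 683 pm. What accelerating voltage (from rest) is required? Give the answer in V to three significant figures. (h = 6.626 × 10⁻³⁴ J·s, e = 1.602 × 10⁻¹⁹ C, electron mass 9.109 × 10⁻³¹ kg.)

V = 3.22 V

p = h/λ = 6.626 × 10⁻³⁴ / 6.830 × 10⁻¹⁰ = 9.701 × 10⁻²⁵ kg·m/s.
KE = p²/(2m) = 5.166 × 10⁻¹⁹ J.
V = KE/e = 5.166 × 10⁻¹⁹ / (1.602 × 10⁻¹⁹) = 3.22 V.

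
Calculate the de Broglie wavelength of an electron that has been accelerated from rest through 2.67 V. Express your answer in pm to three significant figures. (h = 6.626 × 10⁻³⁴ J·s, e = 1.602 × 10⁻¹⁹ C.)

λ = 751 pm

KE = eV = 1.602 × 10⁻¹⁹ × 2.670 = 4.277 × 10⁻¹⁹ J.
p = √(2mKE) = √(2 × 9.109 × 10⁻³¹ × 4.277 × 10⁻¹⁹) = 8.827 × 10⁻²⁵ kg·m/s.
λ = h/p = 6.626 × 10⁻³⁴ / 8.827 × 10⁻²⁵ = 7.51 × 10⁻¹⁰ m = 751 pm.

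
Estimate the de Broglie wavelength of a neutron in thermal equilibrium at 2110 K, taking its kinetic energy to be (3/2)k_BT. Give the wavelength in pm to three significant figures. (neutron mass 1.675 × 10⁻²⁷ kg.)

KE = (3/2)k_BT = 1.5 × 1.381 × 10⁻²³ × 2110 = 4.371 × 10⁻²⁰ J.
p = √(2mKE) = √(2 × 1.675 × 10⁻²⁷ × 4.371 × 10⁻²⁰) = 1.210 × 10⁻²³ kg·m/s.
λ = h/p = 5.48 × 10⁻¹¹ m = 54.8 pm.

λ = 54.8 pm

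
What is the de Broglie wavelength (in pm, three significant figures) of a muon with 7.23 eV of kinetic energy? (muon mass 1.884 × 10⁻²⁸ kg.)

λ = 31.7 pm

KE = 7.23 eV = 1.158 × 10⁻¹⁸ J.
p = √(2mKE) = √(2 × 1.884 × 10⁻²⁸ × 1.158 × 10⁻¹⁸) = 2.089 × 10⁻²³ kg·m/s.
λ = h/p = 6.626 × 10⁻³⁴ / 2.089 × 10⁻²³ = 3.17 × 10⁻¹¹ m = 31.7 pm.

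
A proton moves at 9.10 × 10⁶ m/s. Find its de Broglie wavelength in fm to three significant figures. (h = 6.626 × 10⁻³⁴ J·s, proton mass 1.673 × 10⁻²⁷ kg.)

p = mv = 1.673 × 10⁻²⁷ × 9.10 × 10⁶ = 1.522 × 10⁻²⁰ kg·m/s.
λ = h/p = 6.626 × 10⁻³⁴ / 1.522 × 10⁻²⁰ = 4.35 × 10⁻¹⁴ m = 43.5 fm.

λ = 43.5 fm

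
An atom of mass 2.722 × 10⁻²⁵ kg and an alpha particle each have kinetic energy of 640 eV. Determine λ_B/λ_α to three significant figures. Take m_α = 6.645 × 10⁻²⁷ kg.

λ_B/λ_α = 0.156

At fixed KE, p = √(2mKE) so λ = h/p ∝ 1/√m.
λ_B/λ_α = √(m_α/m_B) = √(6.645 × 10⁻²⁷/2.722 × 10⁻²⁵) = √(0.02441) = 0.156.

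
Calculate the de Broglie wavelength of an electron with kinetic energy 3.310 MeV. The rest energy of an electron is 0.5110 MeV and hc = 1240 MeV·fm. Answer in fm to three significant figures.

Total energy E = KE + m₀c² = 3.310 + 0.5110 = 3.8210 MeV.
(pc)² = E² − (m₀c²)² = (3.8210)² − (0.5110)² = 14.34 MeV², so pc = 3.787 MeV.
λ = hc/(pc) = 1240 MeV·fm / 3.787 MeV = 327 fm.

λ = 327 fm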